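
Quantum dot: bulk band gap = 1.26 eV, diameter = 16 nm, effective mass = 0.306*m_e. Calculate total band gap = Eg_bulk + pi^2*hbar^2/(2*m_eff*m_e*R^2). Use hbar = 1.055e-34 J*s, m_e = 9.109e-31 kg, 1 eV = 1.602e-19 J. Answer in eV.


Radius R = 16/2 nm = 8e-09 m
Confinement energy dE = pi^2 * hbar^2 / (2 * m_eff * m_e * R^2)
dE = pi^2 * (1.055e-34)^2 / (2 * 0.306 * 9.109e-31 * (8e-09)^2) J, divided by 1.602e-19 J/eV
dE = 0.0192 eV
Total band gap = E_g(bulk) + dE = 1.26 + 0.0192 = 1.2792 eV

1.2792


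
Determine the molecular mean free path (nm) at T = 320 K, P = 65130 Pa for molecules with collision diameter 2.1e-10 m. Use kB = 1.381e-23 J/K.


Mean free path: lambda = kB*T / (sqrt(2) * pi * d^2 * P)
lambda = 1.381e-23 * 320 / (sqrt(2) * pi * (2.1e-10)^2 * 65130)
lambda = 3.46305e-07 m
lambda = 346.31 nm

346.31


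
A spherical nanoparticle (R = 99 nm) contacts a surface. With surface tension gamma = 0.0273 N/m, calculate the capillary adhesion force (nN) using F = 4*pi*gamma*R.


Convert radius: R = 99 nm = 9.9e-08 m
F = 4 * pi * gamma * R
F = 4 * pi * 0.0273 * 9.9e-08
F = 3.39631e-08 N = 33.9631 nN

33.9631


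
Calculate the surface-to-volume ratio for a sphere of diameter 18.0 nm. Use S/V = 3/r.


Radius r = 18.0/2 = 9 nm
S/V = 3 / r = 3 / 9
S/V = 0.3333 nm^-1

0.3333


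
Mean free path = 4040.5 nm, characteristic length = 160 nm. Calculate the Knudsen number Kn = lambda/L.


Knudsen number Kn = lambda / L
Kn = 4040.5 / 160
Kn = 25.2531

25.2531


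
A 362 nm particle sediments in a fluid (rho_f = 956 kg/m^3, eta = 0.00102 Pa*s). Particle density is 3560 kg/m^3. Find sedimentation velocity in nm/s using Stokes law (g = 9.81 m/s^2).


Radius R = 362/2 nm = 1.81e-07 m
Density difference = 3560 - 956 = 2604 kg/m^3
v = 2 * R^2 * (rho_p - rho_f) * g / (9 * eta)
v = 2 * (1.81e-07)^2 * 2604 * 9.81 / (9 * 0.00102)
v = 1.82328e-07 m/s = 182.3285 nm/s

182.3285


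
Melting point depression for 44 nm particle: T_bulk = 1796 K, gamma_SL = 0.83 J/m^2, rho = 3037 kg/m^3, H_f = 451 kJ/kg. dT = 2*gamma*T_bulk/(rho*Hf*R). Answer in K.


Radius R = 44/2 = 22 nm = 2.2e-08 m
Convert H_f = 451 kJ/kg = 451000 J/kg
dT = 2 * gamma_SL * T_bulk / (rho * H_f * R)
dT = 2 * 0.83 * 1796 / (3037 * 451000 * 2.2e-08)
dT = 98.9 K

98.9


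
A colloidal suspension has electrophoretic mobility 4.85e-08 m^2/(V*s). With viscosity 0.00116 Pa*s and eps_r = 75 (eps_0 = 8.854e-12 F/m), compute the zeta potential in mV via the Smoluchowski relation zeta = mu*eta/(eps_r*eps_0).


Smoluchowski equation: zeta = mu * eta / (eps_r * eps_0)
zeta = 4.85e-08 * 0.00116 / (75 * 8.854e-12)
zeta = 0.084723 V = 84.72 mV

84.72


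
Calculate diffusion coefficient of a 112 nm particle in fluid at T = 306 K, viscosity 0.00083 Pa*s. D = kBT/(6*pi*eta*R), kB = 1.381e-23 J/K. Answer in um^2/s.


Radius R = 112/2 = 56 nm = 5.6e-08 m
D = kB*T / (6*pi*eta*R)
D = 1.381e-23 * 306 / (6 * pi * 0.00083 * 5.6e-08)
D = 4.82334e-12 m^2/s = 4.823 um^2/s

4.823


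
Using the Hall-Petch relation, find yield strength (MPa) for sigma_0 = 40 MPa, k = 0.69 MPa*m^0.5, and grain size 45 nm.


d = 45 nm = 4.5e-08 m
sqrt(d) = 0.000212132
Hall-Petch contribution = k / sqrt(d) = 0.69 / 0.000212132 = 3252.7 MPa
sigma = sigma_0 + k/sqrt(d) = 40 + 3252.7 = 3292.7 MPa

3292.7


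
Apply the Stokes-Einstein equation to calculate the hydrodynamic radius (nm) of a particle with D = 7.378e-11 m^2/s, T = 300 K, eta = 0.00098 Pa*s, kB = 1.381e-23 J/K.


Stokes-Einstein: R = kB*T / (6*pi*eta*D)
R = 1.381e-23 * 300 / (6 * pi * 0.00098 * 7.378e-11)
R = 3.03983e-09 m = 3.04 nm

3.04


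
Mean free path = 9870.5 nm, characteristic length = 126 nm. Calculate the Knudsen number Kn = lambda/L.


Knudsen number Kn = lambda / L
Kn = 9870.5 / 126
Kn = 78.3373

78.3373


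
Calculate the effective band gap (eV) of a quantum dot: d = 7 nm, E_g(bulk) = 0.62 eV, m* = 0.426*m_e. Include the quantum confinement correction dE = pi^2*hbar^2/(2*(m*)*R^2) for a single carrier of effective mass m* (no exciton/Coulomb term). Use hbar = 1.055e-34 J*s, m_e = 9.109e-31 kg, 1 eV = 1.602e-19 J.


Radius R = 7/2 nm = 3.5e-09 m
Confinement energy dE = pi^2 * hbar^2 / (2 * m_eff * m_e * R^2)
dE = pi^2 * (1.055e-34)^2 / (2 * 0.426 * 9.109e-31 * (3.5e-09)^2) J, divided by 1.602e-19 J/eV
dE = 0.0721 eV
Total band gap = E_g(bulk) + dE = 0.62 + 0.0721 = 0.6921 eV

0.6921


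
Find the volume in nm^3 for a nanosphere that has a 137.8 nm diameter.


Radius r = 137.8/2 = 68.9 nm
Volume V = (4/3) * pi * r^3
V = (4/3) * pi * (68.9)^3
V = 1370081.1 nm^3

1370081.1


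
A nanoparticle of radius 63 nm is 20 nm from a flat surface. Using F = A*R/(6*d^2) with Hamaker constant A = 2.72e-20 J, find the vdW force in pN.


Convert to SI: R = 63 nm = 6.3e-08 m, d = 20 nm = 2e-08 m
F = A * R / (6 * d^2)
F = 2.72e-20 * 6.3e-08 / (6 * (2e-08)^2)
F = 7.14e-13 N = 0.714 pN

0.714


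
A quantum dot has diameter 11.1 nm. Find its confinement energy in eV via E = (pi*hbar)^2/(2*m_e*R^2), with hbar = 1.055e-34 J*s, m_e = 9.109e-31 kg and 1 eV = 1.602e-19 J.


Radius R = 11.1/2 = 5.55 nm = 5.55e-09 m
E = (pi * 1.055e-34)^2 / (2 * 9.109e-31 * (5.55e-09)^2)
E(J) = 1.95757e-21
E = E(J) / 1.602e-19 = 0.0122 eV

0.0122


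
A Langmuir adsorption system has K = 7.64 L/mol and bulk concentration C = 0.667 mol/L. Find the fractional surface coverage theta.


Langmuir isotherm: theta = K*C / (1 + K*C)
K*C = 7.64 * 0.667 = 5.09588
theta = 5.09588 / (1 + 5.09588) = 5.09588 / 6.09588
theta = 0.836

0.836


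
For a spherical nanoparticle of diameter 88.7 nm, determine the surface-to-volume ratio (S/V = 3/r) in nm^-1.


Radius r = 88.7/2 = 44.35 nm
S/V = 3 / r = 3 / 44.35
S/V = 0.0676 nm^-1

0.0676


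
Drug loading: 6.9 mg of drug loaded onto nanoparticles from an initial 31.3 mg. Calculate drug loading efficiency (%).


Drug loading efficiency = (drug loaded / drug initial) * 100
DLE = 6.9 / 31.3 * 100
DLE = 0.2204 * 100
DLE = 22.04%

22.04


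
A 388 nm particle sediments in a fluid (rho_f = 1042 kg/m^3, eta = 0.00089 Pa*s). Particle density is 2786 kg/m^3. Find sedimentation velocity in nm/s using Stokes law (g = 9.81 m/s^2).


Radius R = 388/2 nm = 1.94e-07 m
Density difference = 2786 - 1042 = 1744 kg/m^3
v = 2 * R^2 * (rho_p - rho_f) * g / (9 * eta)
v = 2 * (1.94e-07)^2 * 1744 * 9.81 / (9 * 0.00089)
v = 1.60774e-07 m/s = 160.7742 nm/s

160.7742


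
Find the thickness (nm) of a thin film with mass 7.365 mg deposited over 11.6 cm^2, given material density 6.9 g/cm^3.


Convert: m = 7.365 mg = 7.3650e-06 kg, A = 11.6 cm^2 = 1.1600e-03 m^2, rho = 6.9 g/cm^3 = 6900 kg/m^3
t = m / (A * rho)
t = 7.3650e-06 / (1.1600e-03 * 6900)
t = 9.2016e-07 m = 920.2 nm

920.2


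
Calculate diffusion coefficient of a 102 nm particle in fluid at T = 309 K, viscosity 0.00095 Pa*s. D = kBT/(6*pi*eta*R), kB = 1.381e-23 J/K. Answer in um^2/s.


Radius R = 102/2 = 51 nm = 5.1e-08 m
D = kB*T / (6*pi*eta*R)
D = 1.381e-23 * 309 / (6 * pi * 0.00095 * 5.1e-08)
D = 4.67259e-12 m^2/s = 4.673 um^2/s

4.673


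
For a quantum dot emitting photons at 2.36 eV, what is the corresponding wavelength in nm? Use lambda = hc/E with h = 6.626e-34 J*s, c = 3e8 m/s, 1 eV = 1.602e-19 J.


Convert energy: E = 2.36 eV = 2.36 * 1.602e-19 = 3.78072e-19 J
lambda = h*c / E = 6.626e-34 * 3e8 / 3.78072e-19
lambda = 5.25773e-07 m = 525.8 nm

525.8


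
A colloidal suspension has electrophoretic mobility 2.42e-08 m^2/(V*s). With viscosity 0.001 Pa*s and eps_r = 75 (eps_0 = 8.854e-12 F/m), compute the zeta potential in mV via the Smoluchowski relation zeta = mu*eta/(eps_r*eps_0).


Smoluchowski equation: zeta = mu * eta / (eps_r * eps_0)
zeta = 2.42e-08 * 0.001 / (75 * 8.854e-12)
zeta = 0.036443 V = 36.44 mV

36.44


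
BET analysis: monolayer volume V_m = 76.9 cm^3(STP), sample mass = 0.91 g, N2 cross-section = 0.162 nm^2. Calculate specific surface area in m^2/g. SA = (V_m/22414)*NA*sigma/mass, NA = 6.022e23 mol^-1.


Number of moles in monolayer = V_m / 22414 = 76.9 / 22414 = 0.00343089
Number of molecules = moles * NA = 0.00343089 * 6.022e23
SA = molecules * sigma / mass
SA = (76.9 / 22414) * 6.022e23 * 0.162e-18 / 0.91
SA = 367.8 m^2/g

367.8


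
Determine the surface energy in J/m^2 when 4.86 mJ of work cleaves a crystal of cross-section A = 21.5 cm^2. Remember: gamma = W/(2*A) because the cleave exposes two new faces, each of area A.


Convert: A = 21.5 cm^2 = 0.00215 m^2, W = 4.86 mJ = 0.00486 J
Cleaving exposes two faces of area A, so total new surface = 2*A and gamma = W / (2*A)
gamma = 0.00486 / (2 * 0.00215)
gamma = 1.13 J/m^2

1.13


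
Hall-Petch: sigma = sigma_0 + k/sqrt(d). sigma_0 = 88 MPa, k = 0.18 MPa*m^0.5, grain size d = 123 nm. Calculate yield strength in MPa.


d = 123 nm = 1.23e-07 m
sqrt(d) = 0.0003507136
Hall-Petch contribution = k / sqrt(d) = 0.18 / 0.0003507136 = 513.2 MPa
sigma = sigma_0 + k/sqrt(d) = 88 + 513.2 = 601.2 MPa

601.2


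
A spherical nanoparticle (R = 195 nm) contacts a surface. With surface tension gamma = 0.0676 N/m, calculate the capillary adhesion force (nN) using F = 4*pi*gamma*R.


Convert radius: R = 195 nm = 1.95e-07 m
F = 4 * pi * gamma * R
F = 4 * pi * 0.0676 * 1.95e-07
F = 1.6565e-07 N = 165.6499 nN

165.6499


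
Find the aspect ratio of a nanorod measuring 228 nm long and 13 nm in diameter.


Aspect ratio AR = length / diameter
AR = 228 / 13
AR = 17.54

17.54


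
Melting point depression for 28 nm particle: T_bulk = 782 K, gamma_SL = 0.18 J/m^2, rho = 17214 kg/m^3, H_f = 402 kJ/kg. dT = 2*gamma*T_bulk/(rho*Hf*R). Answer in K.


Radius R = 28/2 = 14 nm = 1.4e-08 m
Convert H_f = 402 kJ/kg = 402000 J/kg
dT = 2 * gamma_SL * T_bulk / (rho * H_f * R)
dT = 2 * 0.18 * 782 / (17214 * 402000 * 1.4e-08)
dT = 2.9 K

2.9


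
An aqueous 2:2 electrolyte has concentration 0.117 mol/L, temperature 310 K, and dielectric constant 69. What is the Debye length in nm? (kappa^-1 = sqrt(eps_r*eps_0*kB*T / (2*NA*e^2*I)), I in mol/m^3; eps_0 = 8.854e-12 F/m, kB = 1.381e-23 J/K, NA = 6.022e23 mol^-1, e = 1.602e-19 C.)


Ionic strength I = 0.117 * 2^2 * 1000 = 468 mol/m^3
kappa^-1 = sqrt(69 * 8.854e-12 * 1.381e-23 * 310 / (2 * 6.022e23 * (1.602e-19)^2 * 468))
kappa^-1 = 0.425 nm

0.425


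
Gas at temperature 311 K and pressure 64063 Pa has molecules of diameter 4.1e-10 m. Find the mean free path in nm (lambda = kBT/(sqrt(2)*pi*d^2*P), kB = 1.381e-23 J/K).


Mean free path: lambda = kB*T / (sqrt(2) * pi * d^2 * P)
lambda = 1.381e-23 * 311 / (sqrt(2) * pi * (4.1e-10)^2 * 64063)
lambda = 8.97665e-08 m
lambda = 89.77 nm

89.77


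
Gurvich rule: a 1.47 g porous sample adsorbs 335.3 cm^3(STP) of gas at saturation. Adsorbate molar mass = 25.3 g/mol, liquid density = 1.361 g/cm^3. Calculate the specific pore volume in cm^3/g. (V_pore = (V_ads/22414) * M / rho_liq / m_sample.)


Moles adsorbed n = V_ads / 22414 = 335.3 / 22414 = 1.495940e-02 mol
Liquid volume V_liq = n * M / rho_liq = 1.495940e-02 * 25.3 / 1.361 = 0.27808 cm^3
Specific pore volume V_pore = V_liq / m_sample = 0.27808 / 1.47
V_pore = 0.1892 cm^3/g

0.1892


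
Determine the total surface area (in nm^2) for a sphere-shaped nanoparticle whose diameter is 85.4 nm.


Radius r = 85.4/2 = 42.7 nm
Surface area SA = 4 * pi * r^2
SA = 4 * pi * (42.7)^2
SA = 22912.14 nm^2

22912.14


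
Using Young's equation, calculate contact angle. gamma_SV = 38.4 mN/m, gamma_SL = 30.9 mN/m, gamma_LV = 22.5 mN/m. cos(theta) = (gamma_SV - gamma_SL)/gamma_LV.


cos(theta) = (gamma_SV - gamma_SL) / gamma_LV
cos(theta) = (38.4 - 30.9) / 22.5
cos(theta) = 0.333333
theta = arccos(0.333333) = 70.53 degrees

70.53


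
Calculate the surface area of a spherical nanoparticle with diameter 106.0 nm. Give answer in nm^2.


Radius r = 106.0/2 = 53 nm
Surface area SA = 4 * pi * r^2
SA = 4 * pi * (53)^2
SA = 35298.94 nm^2

35298.94


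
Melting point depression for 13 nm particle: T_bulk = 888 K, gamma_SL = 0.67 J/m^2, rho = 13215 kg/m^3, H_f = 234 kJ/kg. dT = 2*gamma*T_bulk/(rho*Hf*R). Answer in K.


Radius R = 13/2 = 6.5 nm = 6.5e-09 m
Convert H_f = 234 kJ/kg = 234000 J/kg
dT = 2 * gamma_SL * T_bulk / (rho * H_f * R)
dT = 2 * 0.67 * 888 / (13215 * 234000 * 6.5e-09)
dT = 59.2 K

59.2


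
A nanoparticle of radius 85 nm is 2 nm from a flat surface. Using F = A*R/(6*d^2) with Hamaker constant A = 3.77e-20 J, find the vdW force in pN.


Convert to SI: R = 85 nm = 8.5e-08 m, d = 2 nm = 2e-09 m
F = A * R / (6 * d^2)
F = 3.77e-20 * 8.5e-08 / (6 * (2e-09)^2)
F = 1.33521e-10 N = 133.521 pN

133.521


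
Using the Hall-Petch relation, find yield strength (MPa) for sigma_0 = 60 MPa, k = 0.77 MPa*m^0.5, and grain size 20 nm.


d = 20 nm = 2e-08 m
sqrt(d) = 0.0001414214
Hall-Petch contribution = k / sqrt(d) = 0.77 / 0.0001414214 = 5444.7 MPa
sigma = sigma_0 + k/sqrt(d) = 60 + 5444.7 = 5504.7 MPa

5504.7


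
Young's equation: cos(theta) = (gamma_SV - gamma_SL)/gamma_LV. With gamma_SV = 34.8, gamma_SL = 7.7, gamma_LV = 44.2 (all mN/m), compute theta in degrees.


cos(theta) = (gamma_SV - gamma_SL) / gamma_LV
cos(theta) = (34.8 - 7.7) / 44.2
cos(theta) = 0.613122
theta = arccos(0.613122) = 52.18 degrees

52.18


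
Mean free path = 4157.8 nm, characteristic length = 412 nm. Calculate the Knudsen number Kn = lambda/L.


Knudsen number Kn = lambda / L
Kn = 4157.8 / 412
Kn = 10.0917

10.0917


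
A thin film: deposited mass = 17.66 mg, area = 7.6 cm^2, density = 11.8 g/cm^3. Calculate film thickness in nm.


Convert: m = 17.66 mg = 1.7660e-05 kg, A = 7.6 cm^2 = 7.6000e-04 m^2, rho = 11.8 g/cm^3 = 11800 kg/m^3
t = m / (A * rho)
t = 1.7660e-05 / (7.6000e-04 * 11800)
t = 1.9692e-06 m = 1969.2 nm

1969.2


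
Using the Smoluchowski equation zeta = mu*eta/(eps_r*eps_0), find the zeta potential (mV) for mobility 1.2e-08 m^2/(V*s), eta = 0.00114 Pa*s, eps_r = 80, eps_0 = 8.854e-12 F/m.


Smoluchowski equation: zeta = mu * eta / (eps_r * eps_0)
zeta = 1.2e-08 * 0.00114 / (80 * 8.854e-12)
zeta = 0.019313 V = 19.31 mV

19.31


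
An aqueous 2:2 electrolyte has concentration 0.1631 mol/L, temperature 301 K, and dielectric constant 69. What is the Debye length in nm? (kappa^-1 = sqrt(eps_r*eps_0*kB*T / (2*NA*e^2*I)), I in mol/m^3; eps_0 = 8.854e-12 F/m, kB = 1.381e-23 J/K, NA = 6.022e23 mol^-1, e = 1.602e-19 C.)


Ionic strength I = 0.1631 * 2^2 * 1000 = 652.4 mol/m^3
kappa^-1 = sqrt(69 * 8.854e-12 * 1.381e-23 * 301 / (2 * 6.022e23 * (1.602e-19)^2 * 652.4))
kappa^-1 = 0.355 nm

0.355


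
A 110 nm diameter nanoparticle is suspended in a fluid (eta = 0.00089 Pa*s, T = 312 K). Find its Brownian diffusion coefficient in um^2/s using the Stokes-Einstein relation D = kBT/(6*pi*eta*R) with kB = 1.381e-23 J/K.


Radius R = 110/2 = 55 nm = 5.5e-08 m
D = kB*T / (6*pi*eta*R)
D = 1.381e-23 * 312 / (6 * pi * 0.00089 * 5.5e-08)
D = 4.66976e-12 m^2/s = 4.67 um^2/s

4.67


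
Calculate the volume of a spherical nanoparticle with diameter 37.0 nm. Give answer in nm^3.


Radius r = 37.0/2 = 18.5 nm
Volume V = (4/3) * pi * r^3
V = (4/3) * pi * (18.5)^3
V = 26521.85 nm^3

26521.85


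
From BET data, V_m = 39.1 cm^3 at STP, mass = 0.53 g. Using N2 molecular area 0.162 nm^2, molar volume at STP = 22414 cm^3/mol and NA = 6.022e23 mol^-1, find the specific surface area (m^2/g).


Number of moles in monolayer = V_m / 22414 = 39.1 / 22414 = 0.00174445
Number of molecules = moles * NA = 0.00174445 * 6.022e23
SA = molecules * sigma / mass
SA = (39.1 / 22414) * 6.022e23 * 0.162e-18 / 0.53
SA = 321.1 m^2/g

321.1


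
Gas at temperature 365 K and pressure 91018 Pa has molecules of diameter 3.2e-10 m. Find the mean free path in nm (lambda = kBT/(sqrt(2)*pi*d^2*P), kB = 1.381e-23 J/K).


Mean free path: lambda = kB*T / (sqrt(2) * pi * d^2 * P)
lambda = 1.381e-23 * 365 / (sqrt(2) * pi * (3.2e-10)^2 * 91018)
lambda = 1.21729e-07 m
lambda = 121.73 nm

121.73


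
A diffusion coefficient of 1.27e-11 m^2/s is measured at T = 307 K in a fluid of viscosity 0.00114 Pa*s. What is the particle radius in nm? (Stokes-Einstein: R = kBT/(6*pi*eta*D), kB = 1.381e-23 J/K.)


Stokes-Einstein: R = kB*T / (6*pi*eta*D)
R = 1.381e-23 * 307 / (6 * pi * 0.00114 * 1.27e-11)
R = 1.55354e-08 m = 15.54 nm

15.54


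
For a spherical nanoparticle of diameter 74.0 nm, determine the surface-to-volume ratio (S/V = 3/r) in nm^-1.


Radius r = 74.0/2 = 37 nm
S/V = 3 / r = 3 / 37
S/V = 0.0811 nm^-1

0.0811


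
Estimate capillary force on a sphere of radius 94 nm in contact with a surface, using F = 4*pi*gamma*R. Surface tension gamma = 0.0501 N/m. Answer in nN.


Convert radius: R = 94 nm = 9.4e-08 m
F = 4 * pi * gamma * R
F = 4 * pi * 0.0501 * 9.4e-08
F = 5.91801e-08 N = 59.1801 nN

59.1801


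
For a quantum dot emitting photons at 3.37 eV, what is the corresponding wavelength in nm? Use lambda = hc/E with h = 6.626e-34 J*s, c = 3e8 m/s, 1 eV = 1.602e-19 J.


Convert energy: E = 3.37 eV = 3.37 * 1.602e-19 = 5.39874e-19 J
lambda = h*c / E = 6.626e-34 * 3e8 / 5.39874e-19
lambda = 3.68197e-07 m = 368.2 nm

368.2


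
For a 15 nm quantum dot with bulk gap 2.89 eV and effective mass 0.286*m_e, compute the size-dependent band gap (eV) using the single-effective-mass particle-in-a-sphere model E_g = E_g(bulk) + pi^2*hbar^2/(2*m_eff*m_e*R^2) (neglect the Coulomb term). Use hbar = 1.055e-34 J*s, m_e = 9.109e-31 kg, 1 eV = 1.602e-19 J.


Radius R = 15/2 nm = 7.5e-09 m
Confinement energy dE = pi^2 * hbar^2 / (2 * m_eff * m_e * R^2)
dE = pi^2 * (1.055e-34)^2 / (2 * 0.286 * 9.109e-31 * (7.5e-09)^2) J, divided by 1.602e-19 J/eV
dE = 0.0234 eV
Total band gap = E_g(bulk) + dE = 2.89 + 0.0234 = 2.9134 eV

2.9134


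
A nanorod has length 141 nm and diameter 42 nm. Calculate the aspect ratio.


Aspect ratio AR = length / diameter
AR = 141 / 42
AR = 3.36

3.36


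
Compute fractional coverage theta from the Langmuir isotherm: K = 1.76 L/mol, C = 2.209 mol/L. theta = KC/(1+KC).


Langmuir isotherm: theta = K*C / (1 + K*C)
K*C = 1.76 * 2.209 = 3.88784
theta = 3.88784 / (1 + 3.88784) = 3.88784 / 4.88784
theta = 0.7954

0.7954


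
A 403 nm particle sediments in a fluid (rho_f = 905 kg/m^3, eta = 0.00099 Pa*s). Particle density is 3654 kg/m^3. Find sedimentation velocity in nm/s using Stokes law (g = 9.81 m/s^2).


Radius R = 403/2 nm = 2.015e-07 m
Density difference = 3654 - 905 = 2749 kg/m^3
v = 2 * R^2 * (rho_p - rho_f) * g / (9 * eta)
v = 2 * (2.015e-07)^2 * 2749 * 9.81 / (9 * 0.00099)
v = 2.4578e-07 m/s = 245.7798 nm/s

245.7798


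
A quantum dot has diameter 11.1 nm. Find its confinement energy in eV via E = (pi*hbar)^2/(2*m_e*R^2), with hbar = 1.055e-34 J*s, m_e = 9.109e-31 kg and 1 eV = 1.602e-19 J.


Radius R = 11.1/2 = 5.55 nm = 5.55e-09 m
E = (pi * 1.055e-34)^2 / (2 * 9.109e-31 * (5.55e-09)^2)
E(J) = 1.95757e-21
E = E(J) / 1.602e-19 = 0.0122 eV

0.0122


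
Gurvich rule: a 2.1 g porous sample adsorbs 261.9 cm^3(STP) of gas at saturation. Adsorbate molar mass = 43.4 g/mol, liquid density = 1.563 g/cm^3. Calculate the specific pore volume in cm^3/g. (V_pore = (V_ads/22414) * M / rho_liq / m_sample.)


Moles adsorbed n = V_ads / 22414 = 261.9 / 22414 = 1.168466e-02 mol
Liquid volume V_liq = n * M / rho_liq = 1.168466e-02 * 43.4 / 1.563 = 0.32445 cm^3
Specific pore volume V_pore = V_liq / m_sample = 0.32445 / 2.1
V_pore = 0.1545 cm^3/g

0.1545


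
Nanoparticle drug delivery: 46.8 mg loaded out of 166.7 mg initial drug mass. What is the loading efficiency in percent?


Drug loading efficiency = (drug loaded / drug initial) * 100
DLE = 46.8 / 166.7 * 100
DLE = 0.2807 * 100
DLE = 28.07%

28.07


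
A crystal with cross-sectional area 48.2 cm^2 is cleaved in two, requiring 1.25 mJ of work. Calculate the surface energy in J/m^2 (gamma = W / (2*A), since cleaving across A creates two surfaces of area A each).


Convert: A = 48.2 cm^2 = 0.00482 m^2, W = 1.25 mJ = 0.00125 J
Cleaving exposes two faces of area A, so total new surface = 2*A and gamma = W / (2*A)
gamma = 0.00125 / (2 * 0.00482)
gamma = 0.13 J/m^2

0.13


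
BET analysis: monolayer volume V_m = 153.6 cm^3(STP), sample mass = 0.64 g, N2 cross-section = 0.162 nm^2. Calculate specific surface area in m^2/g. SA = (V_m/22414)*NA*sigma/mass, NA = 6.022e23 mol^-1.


Number of moles in monolayer = V_m / 22414 = 153.6 / 22414 = 0.00685286
Number of molecules = moles * NA = 0.00685286 * 6.022e23
SA = molecules * sigma / mass
SA = (153.6 / 22414) * 6.022e23 * 0.162e-18 / 0.64
SA = 1044.6 m^2/g

1044.6


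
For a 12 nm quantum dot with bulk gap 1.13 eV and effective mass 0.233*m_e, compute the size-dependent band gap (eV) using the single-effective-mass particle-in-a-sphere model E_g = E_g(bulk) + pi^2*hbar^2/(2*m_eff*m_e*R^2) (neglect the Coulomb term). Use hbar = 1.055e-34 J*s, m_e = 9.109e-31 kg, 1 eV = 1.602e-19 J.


Radius R = 12/2 nm = 6e-09 m
Confinement energy dE = pi^2 * hbar^2 / (2 * m_eff * m_e * R^2)
dE = pi^2 * (1.055e-34)^2 / (2 * 0.233 * 9.109e-31 * (6e-09)^2) J, divided by 1.602e-19 J/eV
dE = 0.0449 eV
Total band gap = E_g(bulk) + dE = 1.13 + 0.0449 = 1.1749 eV

1.1749


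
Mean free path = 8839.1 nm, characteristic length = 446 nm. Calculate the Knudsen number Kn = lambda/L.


Knudsen number Kn = lambda / L
Kn = 8839.1 / 446
Kn = 19.8186

19.8186


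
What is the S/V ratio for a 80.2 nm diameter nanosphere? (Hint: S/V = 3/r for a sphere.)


Radius r = 80.2/2 = 40.1 nm
S/V = 3 / r = 3 / 40.1
S/V = 0.0748 nm^-1

0.0748


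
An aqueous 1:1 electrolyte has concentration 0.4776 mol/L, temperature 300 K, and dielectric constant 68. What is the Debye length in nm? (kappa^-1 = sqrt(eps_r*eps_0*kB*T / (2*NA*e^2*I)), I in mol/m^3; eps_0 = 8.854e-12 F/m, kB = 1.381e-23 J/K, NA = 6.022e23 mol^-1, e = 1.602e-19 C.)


Ionic strength I = 0.4776 * 1^2 * 1000 = 477.6 mol/m^3
kappa^-1 = sqrt(68 * 8.854e-12 * 1.381e-23 * 300 / (2 * 6.022e23 * (1.602e-19)^2 * 477.6))
kappa^-1 = 0.411 nm

0.411


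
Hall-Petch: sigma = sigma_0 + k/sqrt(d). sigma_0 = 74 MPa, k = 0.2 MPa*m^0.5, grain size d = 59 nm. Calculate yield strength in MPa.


d = 59 nm = 5.9e-08 m
sqrt(d) = 0.0002428992
Hall-Petch contribution = k / sqrt(d) = 0.2 / 0.0002428992 = 823.4 MPa
sigma = sigma_0 + k/sqrt(d) = 74 + 823.4 = 897.4 MPa

897.4


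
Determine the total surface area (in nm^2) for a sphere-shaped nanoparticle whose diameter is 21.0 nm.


Radius r = 21.0/2 = 10.5 nm
Surface area SA = 4 * pi * r^2
SA = 4 * pi * (10.5)^2
SA = 1385.44 nm^2

1385.44


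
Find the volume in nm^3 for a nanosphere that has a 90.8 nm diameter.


Radius r = 90.8/2 = 45.4 nm
Volume V = (4/3) * pi * r^3
V = (4/3) * pi * (45.4)^3
V = 391973.01 nm^3

391973.01


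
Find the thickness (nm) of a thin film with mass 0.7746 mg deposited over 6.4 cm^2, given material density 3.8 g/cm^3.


Convert: m = 0.7746 mg = 7.7460e-07 kg, A = 6.4 cm^2 = 6.4000e-04 m^2, rho = 3.8 g/cm^3 = 3800 kg/m^3
t = m / (A * rho)
t = 7.7460e-07 / (6.4000e-04 * 3800)
t = 3.1850e-07 m = 318.5 nm

318.5


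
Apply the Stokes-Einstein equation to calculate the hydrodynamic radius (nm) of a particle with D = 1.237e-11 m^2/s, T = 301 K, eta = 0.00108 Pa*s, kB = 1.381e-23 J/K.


Stokes-Einstein: R = kB*T / (6*pi*eta*D)
R = 1.381e-23 * 301 / (6 * pi * 0.00108 * 1.237e-11)
R = 1.65069e-08 m = 16.51 nm

16.51


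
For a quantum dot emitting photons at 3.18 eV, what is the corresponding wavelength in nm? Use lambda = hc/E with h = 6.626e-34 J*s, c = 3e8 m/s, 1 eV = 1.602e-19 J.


Convert energy: E = 3.18 eV = 3.18 * 1.602e-19 = 5.09436e-19 J
lambda = h*c / E = 6.626e-34 * 3e8 / 5.09436e-19
lambda = 3.90196e-07 m = 390.2 nm

390.2


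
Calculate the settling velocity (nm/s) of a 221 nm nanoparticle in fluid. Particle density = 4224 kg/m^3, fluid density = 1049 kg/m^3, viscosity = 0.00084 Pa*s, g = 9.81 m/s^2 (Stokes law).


Radius R = 221/2 nm = 1.105e-07 m
Density difference = 4224 - 1049 = 3175 kg/m^3
v = 2 * R^2 * (rho_p - rho_f) * g / (9 * eta)
v = 2 * (1.105e-07)^2 * 3175 * 9.81 / (9 * 0.00084)
v = 1.00611e-07 m/s = 100.611 nm/s

100.611


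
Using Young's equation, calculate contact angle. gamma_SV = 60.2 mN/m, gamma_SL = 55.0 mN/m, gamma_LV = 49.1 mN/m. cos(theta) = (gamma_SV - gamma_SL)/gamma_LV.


cos(theta) = (gamma_SV - gamma_SL) / gamma_LV
cos(theta) = (60.2 - 55.0) / 49.1
cos(theta) = 0.105906
theta = arccos(0.105906) = 83.92 degrees

83.92


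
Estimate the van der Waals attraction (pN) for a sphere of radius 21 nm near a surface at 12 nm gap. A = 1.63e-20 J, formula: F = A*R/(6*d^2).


Convert to SI: R = 21 nm = 2.1e-08 m, d = 12 nm = 1.2e-08 m
F = A * R / (6 * d^2)
F = 1.63e-20 * 2.1e-08 / (6 * (1.2e-08)^2)
F = 3.96181e-13 N = 0.396 pN

0.396


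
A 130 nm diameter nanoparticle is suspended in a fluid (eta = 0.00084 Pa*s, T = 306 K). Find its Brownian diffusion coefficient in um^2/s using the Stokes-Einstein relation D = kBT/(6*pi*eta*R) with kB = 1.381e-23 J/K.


Radius R = 130/2 = 65 nm = 6.5e-08 m
D = kB*T / (6*pi*eta*R)
D = 1.381e-23 * 306 / (6 * pi * 0.00084 * 6.5e-08)
D = 4.10602e-12 m^2/s = 4.106 um^2/s

4.106


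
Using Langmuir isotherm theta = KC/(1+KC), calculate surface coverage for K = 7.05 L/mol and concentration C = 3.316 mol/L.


Langmuir isotherm: theta = K*C / (1 + K*C)
K*C = 7.05 * 3.316 = 23.3778
theta = 23.3778 / (1 + 23.3778) = 23.3778 / 24.3778
theta = 0.959

0.959


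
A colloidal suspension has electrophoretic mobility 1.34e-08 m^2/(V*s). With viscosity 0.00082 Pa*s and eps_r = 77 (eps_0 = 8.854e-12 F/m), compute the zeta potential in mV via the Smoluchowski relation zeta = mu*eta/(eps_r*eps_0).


Smoluchowski equation: zeta = mu * eta / (eps_r * eps_0)
zeta = 1.34e-08 * 0.00082 / (77 * 8.854e-12)
zeta = 0.016117 V = 16.12 mV

16.12


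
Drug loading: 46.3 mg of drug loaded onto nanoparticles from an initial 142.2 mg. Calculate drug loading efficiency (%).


Drug loading efficiency = (drug loaded / drug initial) * 100
DLE = 46.3 / 142.2 * 100
DLE = 0.3256 * 100
DLE = 32.56%

32.56


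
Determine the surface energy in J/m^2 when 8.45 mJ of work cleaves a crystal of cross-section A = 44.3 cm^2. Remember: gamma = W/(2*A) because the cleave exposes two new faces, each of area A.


Convert: A = 44.3 cm^2 = 0.00443 m^2, W = 8.45 mJ = 0.00845 J
Cleaving exposes two faces of area A, so total new surface = 2*A and gamma = W / (2*A)
gamma = 0.00845 / (2 * 0.00443)
gamma = 0.954 J/m^2

0.954


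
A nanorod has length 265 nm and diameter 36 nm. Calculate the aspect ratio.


Aspect ratio AR = length / diameter
AR = 265 / 36
AR = 7.36

7.36


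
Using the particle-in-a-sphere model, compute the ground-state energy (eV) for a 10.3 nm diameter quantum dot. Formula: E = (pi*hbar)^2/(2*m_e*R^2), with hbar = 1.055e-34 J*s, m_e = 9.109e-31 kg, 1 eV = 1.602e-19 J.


Radius R = 10.3/2 = 5.15 nm = 5.15e-09 m
E = (pi * 1.055e-34)^2 / (2 * 9.109e-31 * (5.15e-09)^2)
E(J) = 2.27347e-21
E = E(J) / 1.602e-19 = 0.0142 eV

0.0142


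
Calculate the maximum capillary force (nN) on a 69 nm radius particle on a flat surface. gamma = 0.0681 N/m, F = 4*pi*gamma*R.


Convert radius: R = 69 nm = 6.9e-08 m
F = 4 * pi * gamma * R
F = 4 * pi * 0.0681 * 6.9e-08
F = 5.90481e-08 N = 59.0481 nN

59.0481


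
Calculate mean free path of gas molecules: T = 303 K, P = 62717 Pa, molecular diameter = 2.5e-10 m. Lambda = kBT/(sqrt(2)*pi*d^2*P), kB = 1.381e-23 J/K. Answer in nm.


Mean free path: lambda = kB*T / (sqrt(2) * pi * d^2 * P)
lambda = 1.381e-23 * 303 / (sqrt(2) * pi * (2.5e-10)^2 * 62717)
lambda = 2.40274e-07 m
lambda = 240.27 nm

240.27


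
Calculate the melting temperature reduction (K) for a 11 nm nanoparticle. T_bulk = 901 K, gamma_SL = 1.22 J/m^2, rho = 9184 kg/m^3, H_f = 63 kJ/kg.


Radius R = 11/2 = 5.5 nm = 5.5e-09 m
Convert H_f = 63 kJ/kg = 63000 J/kg
dT = 2 * gamma_SL * T_bulk / (rho * H_f * R)
dT = 2 * 1.22 * 901 / (9184 * 63000 * 5.5e-09)
dT = 690.8 K

690.8


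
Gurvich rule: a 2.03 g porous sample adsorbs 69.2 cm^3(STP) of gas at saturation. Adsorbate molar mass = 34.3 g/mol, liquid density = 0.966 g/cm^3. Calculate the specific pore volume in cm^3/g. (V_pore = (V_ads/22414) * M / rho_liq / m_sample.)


Moles adsorbed n = V_ads / 22414 = 69.2 / 22414 = 3.087356e-03 mol
Liquid volume V_liq = n * M / rho_liq = 3.087356e-03 * 34.3 / 0.966 = 0.10962 cm^3
Specific pore volume V_pore = V_liq / m_sample = 0.10962 / 2.03
V_pore = 0.054 cm^3/g

0.054


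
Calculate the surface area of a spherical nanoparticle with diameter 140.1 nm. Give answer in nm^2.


Radius r = 140.1/2 = 70.05 nm
Surface area SA = 4 * pi * r^2
SA = 4 * pi * (70.05)^2
SA = 61663.21 nm^2

61663.21


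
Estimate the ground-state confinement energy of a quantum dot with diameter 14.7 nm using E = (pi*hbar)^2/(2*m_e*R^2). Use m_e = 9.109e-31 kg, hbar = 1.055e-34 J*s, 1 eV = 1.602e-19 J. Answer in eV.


Radius R = 14.7/2 = 7.35 nm = 7.35e-09 m
E = (pi * 1.055e-34)^2 / (2 * 9.109e-31 * (7.35e-09)^2)
E(J) = 1.11617e-21
E = E(J) / 1.602e-19 = 0.007 eV

0.007


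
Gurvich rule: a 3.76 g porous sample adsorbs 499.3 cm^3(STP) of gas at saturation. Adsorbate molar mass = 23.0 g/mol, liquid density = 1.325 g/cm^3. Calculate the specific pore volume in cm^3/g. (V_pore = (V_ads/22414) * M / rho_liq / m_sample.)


Moles adsorbed n = V_ads / 22414 = 499.3 / 22414 = 2.227626e-02 mol
Liquid volume V_liq = n * M / rho_liq = 2.227626e-02 * 23.0 / 1.325 = 0.38668 cm^3
Specific pore volume V_pore = V_liq / m_sample = 0.38668 / 3.76
V_pore = 0.1028 cm^3/g

0.1028


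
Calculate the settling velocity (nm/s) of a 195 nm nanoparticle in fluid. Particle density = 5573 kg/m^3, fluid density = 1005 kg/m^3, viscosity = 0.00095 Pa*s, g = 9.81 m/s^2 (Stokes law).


Radius R = 195/2 nm = 9.75e-08 m
Density difference = 5573 - 1005 = 4568 kg/m^3
v = 2 * R^2 * (rho_p - rho_f) * g / (9 * eta)
v = 2 * (9.75e-08)^2 * 4568 * 9.81 / (9 * 0.00095)
v = 9.96479e-08 m/s = 99.6479 nm/s

99.6479


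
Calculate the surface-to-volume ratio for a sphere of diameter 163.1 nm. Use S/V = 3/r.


Radius r = 163.1/2 = 81.55 nm
S/V = 3 / r = 3 / 81.55
S/V = 0.0368 nm^-1

0.0368


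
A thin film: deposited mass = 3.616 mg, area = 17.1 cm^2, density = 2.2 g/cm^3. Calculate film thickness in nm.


Convert: m = 3.616 mg = 3.6160e-06 kg, A = 17.1 cm^2 = 1.7100e-03 m^2, rho = 2.2 g/cm^3 = 2200 kg/m^3
t = m / (A * rho)
t = 3.6160e-06 / (1.7100e-03 * 2200)
t = 9.6119e-07 m = 961.2 nm

961.2


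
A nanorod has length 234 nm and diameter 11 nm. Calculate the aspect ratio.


Aspect ratio AR = length / diameter
AR = 234 / 11
AR = 21.27

21.27


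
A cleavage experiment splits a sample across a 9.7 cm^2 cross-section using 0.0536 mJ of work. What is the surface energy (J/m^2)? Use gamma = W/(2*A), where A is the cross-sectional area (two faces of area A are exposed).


Convert: A = 9.7 cm^2 = 0.00097 m^2, W = 0.0536 mJ = 5.36e-05 J
Cleaving exposes two faces of area A, so total new surface = 2*A and gamma = W / (2*A)
gamma = 5.36e-05 / (2 * 0.00097)
gamma = 0.028 J/m^2

0.028


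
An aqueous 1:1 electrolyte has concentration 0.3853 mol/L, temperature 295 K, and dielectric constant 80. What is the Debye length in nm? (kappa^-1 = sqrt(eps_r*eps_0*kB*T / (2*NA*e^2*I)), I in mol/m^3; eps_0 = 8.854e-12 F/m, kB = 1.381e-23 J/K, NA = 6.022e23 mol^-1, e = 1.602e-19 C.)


Ionic strength I = 0.3853 * 1^2 * 1000 = 385.3 mol/m^3
kappa^-1 = sqrt(80 * 8.854e-12 * 1.381e-23 * 295 / (2 * 6.022e23 * (1.602e-19)^2 * 385.3))
kappa^-1 = 0.492 nm

0.492


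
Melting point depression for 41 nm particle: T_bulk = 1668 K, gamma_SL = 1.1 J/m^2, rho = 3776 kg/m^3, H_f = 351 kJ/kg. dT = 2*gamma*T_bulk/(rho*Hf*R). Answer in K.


Radius R = 41/2 = 20.5 nm = 2.05e-08 m
Convert H_f = 351 kJ/kg = 351000 J/kg
dT = 2 * gamma_SL * T_bulk / (rho * H_f * R)
dT = 2 * 1.1 * 1668 / (3776 * 351000 * 2.05e-08)
dT = 135.1 K

135.1


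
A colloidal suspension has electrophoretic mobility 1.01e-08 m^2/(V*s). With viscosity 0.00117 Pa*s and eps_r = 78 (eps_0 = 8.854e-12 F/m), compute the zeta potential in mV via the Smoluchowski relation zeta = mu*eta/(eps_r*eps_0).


Smoluchowski equation: zeta = mu * eta / (eps_r * eps_0)
zeta = 1.01e-08 * 0.00117 / (78 * 8.854e-12)
zeta = 0.017111 V = 17.11 mV

17.11


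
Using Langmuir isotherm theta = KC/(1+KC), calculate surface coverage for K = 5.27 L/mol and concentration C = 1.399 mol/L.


Langmuir isotherm: theta = K*C / (1 + K*C)
K*C = 5.27 * 1.399 = 7.37273
theta = 7.37273 / (1 + 7.37273) = 7.37273 / 8.37273
theta = 0.8806

0.8806


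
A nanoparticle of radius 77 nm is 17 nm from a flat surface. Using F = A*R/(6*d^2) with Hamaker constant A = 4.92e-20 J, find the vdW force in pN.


Convert to SI: R = 77 nm = 7.7e-08 m, d = 17 nm = 1.7e-08 m
F = A * R / (6 * d^2)
F = 4.92e-20 * 7.7e-08 / (6 * (1.7e-08)^2)
F = 2.18478e-12 N = 2.185 pN

2.185


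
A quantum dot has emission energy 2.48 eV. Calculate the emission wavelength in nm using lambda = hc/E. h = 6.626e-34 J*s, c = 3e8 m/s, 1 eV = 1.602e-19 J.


Convert energy: E = 2.48 eV = 2.48 * 1.602e-19 = 3.97296e-19 J
lambda = h*c / E = 6.626e-34 * 3e8 / 3.97296e-19
lambda = 5.00332e-07 m = 500.3 nm

500.3


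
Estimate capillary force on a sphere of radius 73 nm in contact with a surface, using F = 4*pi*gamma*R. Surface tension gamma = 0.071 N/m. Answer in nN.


Convert radius: R = 73 nm = 7.3e-08 m
F = 4 * pi * gamma * R
F = 4 * pi * 0.071 * 7.3e-08
F = 6.51315e-08 N = 65.1315 nN

65.1315


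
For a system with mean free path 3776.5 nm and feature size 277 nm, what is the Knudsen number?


Knudsen number Kn = lambda / L
Kn = 3776.5 / 277
Kn = 13.6336

13.6336


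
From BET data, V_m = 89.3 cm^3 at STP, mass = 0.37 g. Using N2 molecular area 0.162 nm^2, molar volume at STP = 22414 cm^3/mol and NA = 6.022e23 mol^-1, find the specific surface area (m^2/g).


Number of moles in monolayer = V_m / 22414 = 89.3 / 22414 = 0.00398412
Number of molecules = moles * NA = 0.00398412 * 6.022e23
SA = molecules * sigma / mass
SA = (89.3 / 22414) * 6.022e23 * 0.162e-18 / 0.37
SA = 1050.5 m^2/g

1050.5


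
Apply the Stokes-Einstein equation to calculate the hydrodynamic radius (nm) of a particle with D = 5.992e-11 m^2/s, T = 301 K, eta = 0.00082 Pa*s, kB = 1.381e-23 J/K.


Stokes-Einstein: R = kB*T / (6*pi*eta*D)
R = 1.381e-23 * 301 / (6 * pi * 0.00082 * 5.992e-11)
R = 4.48821e-09 m = 4.49 nm

4.49


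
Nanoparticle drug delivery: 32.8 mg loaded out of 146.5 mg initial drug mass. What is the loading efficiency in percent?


Drug loading efficiency = (drug loaded / drug initial) * 100
DLE = 32.8 / 146.5 * 100
DLE = 0.2239 * 100
DLE = 22.39%

22.39


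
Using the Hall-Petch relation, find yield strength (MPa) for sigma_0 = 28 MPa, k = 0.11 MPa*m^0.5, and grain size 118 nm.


d = 118 nm = 1.18e-07 m
sqrt(d) = 0.0003435113
Hall-Petch contribution = k / sqrt(d) = 0.11 / 0.0003435113 = 320.2 MPa
sigma = sigma_0 + k/sqrt(d) = 28 + 320.2 = 348.2 MPa

348.2


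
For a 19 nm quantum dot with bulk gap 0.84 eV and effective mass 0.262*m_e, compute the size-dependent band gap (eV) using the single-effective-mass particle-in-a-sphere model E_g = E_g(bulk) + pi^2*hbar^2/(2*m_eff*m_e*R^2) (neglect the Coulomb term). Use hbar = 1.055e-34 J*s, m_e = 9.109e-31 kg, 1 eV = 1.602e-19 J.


Radius R = 19/2 nm = 9.5e-09 m
Confinement energy dE = pi^2 * hbar^2 / (2 * m_eff * m_e * R^2)
dE = pi^2 * (1.055e-34)^2 / (2 * 0.262 * 9.109e-31 * (9.5e-09)^2) J, divided by 1.602e-19 J/eV
dE = 0.0159 eV
Total band gap = E_g(bulk) + dE = 0.84 + 0.0159 = 0.8559 eV

0.8559


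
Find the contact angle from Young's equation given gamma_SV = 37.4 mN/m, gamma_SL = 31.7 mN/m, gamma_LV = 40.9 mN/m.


cos(theta) = (gamma_SV - gamma_SL) / gamma_LV
cos(theta) = (37.4 - 31.7) / 40.9
cos(theta) = 0.139364
theta = arccos(0.139364) = 81.99 degrees

81.99


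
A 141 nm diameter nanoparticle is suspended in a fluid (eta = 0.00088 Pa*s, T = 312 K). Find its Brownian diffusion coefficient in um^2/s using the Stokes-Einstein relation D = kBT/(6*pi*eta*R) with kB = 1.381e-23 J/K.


Radius R = 141/2 = 70.5 nm = 7.05e-08 m
D = kB*T / (6*pi*eta*R)
D = 1.381e-23 * 312 / (6 * pi * 0.00088 * 7.05e-08)
D = 3.68447e-12 m^2/s = 3.684 um^2/s

3.684


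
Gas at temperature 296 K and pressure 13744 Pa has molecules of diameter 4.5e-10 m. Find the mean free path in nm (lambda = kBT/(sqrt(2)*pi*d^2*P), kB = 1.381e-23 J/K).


Mean free path: lambda = kB*T / (sqrt(2) * pi * d^2 * P)
lambda = 1.381e-23 * 296 / (sqrt(2) * pi * (4.5e-10)^2 * 13744)
lambda = 3.30584e-07 m
lambda = 330.58 nm

330.58


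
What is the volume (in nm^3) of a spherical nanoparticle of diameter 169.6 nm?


Radius r = 169.6/2 = 84.8 nm
Volume V = (4/3) * pi * r^3
V = (4/3) * pi * (84.8)^3
V = 2554325.07 nm^3

2554325.07


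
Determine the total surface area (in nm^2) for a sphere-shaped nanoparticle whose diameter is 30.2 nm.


Radius r = 30.2/2 = 15.1 nm
Surface area SA = 4 * pi * r^2
SA = 4 * pi * (15.1)^2
SA = 2865.26 nm^2

2865.26


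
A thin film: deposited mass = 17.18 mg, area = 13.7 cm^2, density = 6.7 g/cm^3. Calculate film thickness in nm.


Convert: m = 17.18 mg = 1.7180e-05 kg, A = 13.7 cm^2 = 1.3700e-03 m^2, rho = 6.7 g/cm^3 = 6700 kg/m^3
t = m / (A * rho)
t = 1.7180e-05 / (1.3700e-03 * 6700)
t = 1.8717e-06 m = 1871.7 nm

1871.7


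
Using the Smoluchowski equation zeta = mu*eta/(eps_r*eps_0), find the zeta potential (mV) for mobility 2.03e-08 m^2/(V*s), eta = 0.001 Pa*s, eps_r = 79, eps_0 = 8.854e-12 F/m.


Smoluchowski equation: zeta = mu * eta / (eps_r * eps_0)
zeta = 2.03e-08 * 0.001 / (79 * 8.854e-12)
zeta = 0.029022 V = 29.02 mV

29.02


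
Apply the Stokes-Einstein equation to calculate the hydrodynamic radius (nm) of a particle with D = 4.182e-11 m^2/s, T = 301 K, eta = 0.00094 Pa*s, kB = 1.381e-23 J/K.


Stokes-Einstein: R = kB*T / (6*pi*eta*D)
R = 1.381e-23 * 301 / (6 * pi * 0.00094 * 4.182e-11)
R = 5.6098e-09 m = 5.61 nm

5.61


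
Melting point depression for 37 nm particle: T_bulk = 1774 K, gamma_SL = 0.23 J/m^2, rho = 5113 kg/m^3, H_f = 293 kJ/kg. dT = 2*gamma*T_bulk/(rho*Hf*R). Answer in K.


Radius R = 37/2 = 18.5 nm = 1.85e-08 m
Convert H_f = 293 kJ/kg = 293000 J/kg
dT = 2 * gamma_SL * T_bulk / (rho * H_f * R)
dT = 2 * 0.23 * 1774 / (5113 * 293000 * 1.85e-08)
dT = 29.4 K

29.4


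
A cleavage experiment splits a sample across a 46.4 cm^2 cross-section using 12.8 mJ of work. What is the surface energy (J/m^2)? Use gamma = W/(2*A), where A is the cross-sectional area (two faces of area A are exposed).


Convert: A = 46.4 cm^2 = 0.00464 m^2, W = 12.8 mJ = 0.0128 J
Cleaving exposes two faces of area A, so total new surface = 2*A and gamma = W / (2*A)
gamma = 0.0128 / (2 * 0.00464)
gamma = 1.379 J/m^2

1.379


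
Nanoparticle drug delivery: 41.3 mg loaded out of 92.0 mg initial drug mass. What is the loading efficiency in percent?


Drug loading efficiency = (drug loaded / drug initial) * 100
DLE = 41.3 / 92.0 * 100
DLE = 0.4489 * 100
DLE = 44.89%

44.89


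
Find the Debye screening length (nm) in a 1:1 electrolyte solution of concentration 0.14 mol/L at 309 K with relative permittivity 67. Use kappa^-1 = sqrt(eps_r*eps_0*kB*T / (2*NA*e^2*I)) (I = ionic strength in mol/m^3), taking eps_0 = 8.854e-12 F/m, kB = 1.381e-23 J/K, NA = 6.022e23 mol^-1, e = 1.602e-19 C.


Ionic strength I = 0.14 * 1^2 * 1000 = 140 mol/m^3
kappa^-1 = sqrt(67 * 8.854e-12 * 1.381e-23 * 309 / (2 * 6.022e23 * (1.602e-19)^2 * 140))
kappa^-1 = 0.765 nm

0.765


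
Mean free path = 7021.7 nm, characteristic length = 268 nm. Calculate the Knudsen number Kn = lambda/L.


Knudsen number Kn = lambda / L
Kn = 7021.7 / 268
Kn = 26.2004

26.2004


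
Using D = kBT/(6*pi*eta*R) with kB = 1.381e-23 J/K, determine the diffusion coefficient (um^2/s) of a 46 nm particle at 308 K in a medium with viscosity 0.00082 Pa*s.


Radius R = 46/2 = 23 nm = 2.3e-08 m
D = kB*T / (6*pi*eta*R)
D = 1.381e-23 * 308 / (6 * pi * 0.00082 * 2.3e-08)
D = 1.19647e-11 m^2/s = 11.965 um^2/s

11.965
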